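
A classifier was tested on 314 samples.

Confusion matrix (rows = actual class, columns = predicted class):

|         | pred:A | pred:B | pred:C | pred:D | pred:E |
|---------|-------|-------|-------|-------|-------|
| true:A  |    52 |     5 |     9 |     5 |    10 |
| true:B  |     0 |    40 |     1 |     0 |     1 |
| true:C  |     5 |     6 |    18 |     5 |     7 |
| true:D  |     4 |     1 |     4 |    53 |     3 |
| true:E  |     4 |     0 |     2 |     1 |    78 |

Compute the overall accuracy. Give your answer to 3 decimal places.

Accuracy = trace / total = (52+40+18+53+78=241) / 314 = 241/314 = 0.768

0.768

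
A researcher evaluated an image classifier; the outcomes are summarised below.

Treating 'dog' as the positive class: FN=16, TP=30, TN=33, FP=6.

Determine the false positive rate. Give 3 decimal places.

FPR = FP/(FP+TN) = 6/(6+33) = 0.154

0.154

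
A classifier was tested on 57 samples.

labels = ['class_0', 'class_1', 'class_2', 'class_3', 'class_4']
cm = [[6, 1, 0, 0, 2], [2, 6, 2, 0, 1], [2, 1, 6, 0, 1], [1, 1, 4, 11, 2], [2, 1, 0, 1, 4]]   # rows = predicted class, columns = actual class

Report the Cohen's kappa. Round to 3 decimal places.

Observed agreement pₒ = trace/N = 33/57 = 0.5789
Expected agreement pₑ = Σ (rowᵢ·colᵢ)/N² = (13·9 + 10·11 + 12·10 + 12·19 + 10·8)/57² = 0.2016
κ = (pₒ − pₑ)/(1 − pₑ) = (0.5789 − 0.2016)/(1 − 0.2016) = 0.473

0.473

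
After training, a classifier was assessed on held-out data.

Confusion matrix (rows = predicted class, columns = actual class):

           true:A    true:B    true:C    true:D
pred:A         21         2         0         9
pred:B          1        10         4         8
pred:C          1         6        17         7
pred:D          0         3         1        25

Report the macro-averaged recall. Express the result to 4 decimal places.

0.6680

Per-class recall (TP/(TP+FN)):
  A: TP=21, FN=1+1+0=2 → 21/23 = 0.91304
  B: TP=10, FN=2+6+3=11 → 10/21 = 0.47619
  C: TP=17, FN=0+4+1=5 → 17/22 = 0.77273
  D: TP=25, FN=9+8+7=24 → 25/49 = 0.51020
Macro-recall = mean = (0.91304 + 0.47619 + 0.77273 + 0.51020) / 4 = 0.6680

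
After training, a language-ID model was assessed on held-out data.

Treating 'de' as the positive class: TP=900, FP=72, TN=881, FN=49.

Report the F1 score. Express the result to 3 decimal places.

0.937

Precision = TP/(TP+FP) = 900/972 = 0.9259
Recall = TP/(TP+FN) = 900/949 = 0.9484
F1 = 2·TP/(2·TP+FP+FN) = 1800/1921 = 0.937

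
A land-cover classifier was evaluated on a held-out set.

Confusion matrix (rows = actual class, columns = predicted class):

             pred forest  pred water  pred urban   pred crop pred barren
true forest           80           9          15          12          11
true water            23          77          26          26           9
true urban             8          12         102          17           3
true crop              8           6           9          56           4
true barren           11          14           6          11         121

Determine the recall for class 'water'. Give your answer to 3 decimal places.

0.478

One-vs-rest for 'water': TP = diagonal; FP = other classes predicted 'water'; FN = 'water' predicted as other.
recall = TP/(TP+FN).
water: TP=77, FN=23+26+26+9=84 → 77/161 = 0.4783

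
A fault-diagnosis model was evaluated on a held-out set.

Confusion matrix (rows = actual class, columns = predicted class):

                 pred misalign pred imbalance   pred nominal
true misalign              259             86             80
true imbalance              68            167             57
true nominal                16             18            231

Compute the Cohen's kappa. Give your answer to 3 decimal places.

0.503

Observed agreement pₒ = trace/N = 657/982 = 0.6690
Expected agreement pₑ = Σ (rowᵢ·colᵢ)/N² = (425·343 + 292·271 + 265·368)/982² = 0.3344
κ = (pₒ − pₑ)/(1 − pₑ) = (0.6690 − 0.3344)/(1 − 0.3344) = 0.503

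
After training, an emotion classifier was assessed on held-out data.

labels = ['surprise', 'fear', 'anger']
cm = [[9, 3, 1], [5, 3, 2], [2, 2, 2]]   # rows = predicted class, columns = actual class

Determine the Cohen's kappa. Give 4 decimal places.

0.1683

Observed agreement pₒ = trace/N = 14/29 = 0.48276
Expected agreement pₑ = Σ (rowᵢ·colᵢ)/N² = (16·13 + 8·10 + 5·6)/29² = 0.37812
κ = (pₒ − pₑ)/(1 − pₑ) = (0.48276 − 0.37812)/(1 − 0.37812) = 0.1683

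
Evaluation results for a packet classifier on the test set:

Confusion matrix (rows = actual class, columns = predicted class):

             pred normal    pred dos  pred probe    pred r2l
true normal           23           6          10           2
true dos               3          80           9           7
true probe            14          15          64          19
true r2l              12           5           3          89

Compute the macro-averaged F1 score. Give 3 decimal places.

0.677

Per-class F1 score (2·TP/(2·TP+FP+FN)):
  normal: TP=23, FP=3+14+12=29, FN=6+10+2=18 → 46/93 = 0.4946
  dos: TP=80, FP=6+15+5=26, FN=3+9+7=19 → 160/205 = 0.7805
  probe: TP=64, FP=10+9+3=22, FN=14+15+19=48 → 128/198 = 0.6465
  r2l: TP=89, FP=2+7+19=28, FN=12+5+3=20 → 178/226 = 0.7876
Macro-F1 score = mean = (0.4946 + 0.7805 + 0.6465 + 0.7876) / 4 = 0.677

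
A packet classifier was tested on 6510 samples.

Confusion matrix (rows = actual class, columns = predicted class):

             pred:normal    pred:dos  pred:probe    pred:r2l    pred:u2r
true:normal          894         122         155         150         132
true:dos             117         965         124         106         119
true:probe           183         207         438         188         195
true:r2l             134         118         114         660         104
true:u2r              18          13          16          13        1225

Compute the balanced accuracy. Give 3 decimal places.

Balanced accuracy = mean of per-class recall.
  normal: recall = 894/1453 = 0.6153
  dos: recall = 965/1431 = 0.6744
  probe: recall = 438/1211 = 0.3617
  r2l: recall = 660/1130 = 0.5841
  u2r: recall = 1225/1285 = 0.9533
Mean = (0.6153 + 0.6744 + 0.3617 + 0.5841 + 0.9533) / 5 = 0.638

0.638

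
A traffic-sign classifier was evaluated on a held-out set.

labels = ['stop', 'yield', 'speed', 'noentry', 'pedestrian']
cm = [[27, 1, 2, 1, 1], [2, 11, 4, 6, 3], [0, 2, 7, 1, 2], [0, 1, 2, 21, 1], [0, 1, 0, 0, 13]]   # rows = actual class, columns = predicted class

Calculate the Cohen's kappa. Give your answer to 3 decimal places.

0.650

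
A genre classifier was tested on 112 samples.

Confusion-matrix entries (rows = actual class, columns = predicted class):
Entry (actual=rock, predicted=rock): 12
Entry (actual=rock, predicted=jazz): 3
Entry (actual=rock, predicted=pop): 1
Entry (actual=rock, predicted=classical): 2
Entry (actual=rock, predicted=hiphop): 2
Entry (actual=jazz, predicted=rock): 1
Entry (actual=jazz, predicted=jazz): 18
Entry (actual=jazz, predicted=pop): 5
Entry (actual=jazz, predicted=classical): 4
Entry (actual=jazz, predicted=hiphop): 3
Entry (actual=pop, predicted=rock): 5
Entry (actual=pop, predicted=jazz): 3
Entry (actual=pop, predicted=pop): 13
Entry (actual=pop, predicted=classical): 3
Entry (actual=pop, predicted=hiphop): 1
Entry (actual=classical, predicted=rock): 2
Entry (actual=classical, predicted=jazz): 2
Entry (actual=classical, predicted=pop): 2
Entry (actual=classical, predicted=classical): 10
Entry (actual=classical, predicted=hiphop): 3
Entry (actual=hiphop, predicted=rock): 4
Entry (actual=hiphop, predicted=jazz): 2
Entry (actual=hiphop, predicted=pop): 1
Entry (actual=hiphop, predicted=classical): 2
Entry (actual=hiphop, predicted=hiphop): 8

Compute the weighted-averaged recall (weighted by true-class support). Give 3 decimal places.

0.545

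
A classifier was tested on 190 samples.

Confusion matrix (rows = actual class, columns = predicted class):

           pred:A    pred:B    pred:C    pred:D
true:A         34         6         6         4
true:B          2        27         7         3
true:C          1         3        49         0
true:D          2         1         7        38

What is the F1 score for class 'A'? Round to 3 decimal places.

0.764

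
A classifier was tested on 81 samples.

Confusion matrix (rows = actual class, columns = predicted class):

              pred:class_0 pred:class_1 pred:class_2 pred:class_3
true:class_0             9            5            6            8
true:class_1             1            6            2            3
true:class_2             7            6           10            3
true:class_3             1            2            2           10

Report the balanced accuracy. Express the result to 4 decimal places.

0.4682

Balanced accuracy = mean of per-class recall.
  class_0: recall = 9/28 = 0.32143
  class_1: recall = 6/12 = 0.50000
  class_2: recall = 10/26 = 0.38462
  class_3: recall = 10/15 = 0.66667
Mean = (0.32143 + 0.50000 + 0.38462 + 0.66667) / 4 = 0.4682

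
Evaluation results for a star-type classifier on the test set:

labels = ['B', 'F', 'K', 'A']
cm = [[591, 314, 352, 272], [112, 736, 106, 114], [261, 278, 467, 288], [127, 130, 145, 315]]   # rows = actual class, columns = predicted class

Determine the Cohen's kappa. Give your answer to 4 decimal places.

0.2764

Observed agreement pₒ = trace/N = 2109/4608 = 0.45768
Expected agreement pₑ = Σ (rowᵢ·colᵢ)/N² = (1529·1091 + 1068·1458 + 1294·1070 + 717·989)/4608² = 0.25050
κ = (pₒ − pₑ)/(1 − pₑ) = (0.45768 − 0.25050)/(1 − 0.25050) = 0.2764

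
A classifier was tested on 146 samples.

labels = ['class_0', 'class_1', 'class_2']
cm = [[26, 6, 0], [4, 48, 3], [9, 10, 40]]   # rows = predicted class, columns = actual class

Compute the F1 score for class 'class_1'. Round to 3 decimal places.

0.807

F1 score = 2·TP/(2·TP+FP+FN).
class_1: TP=48, FP=4+3=7, FN=6+10=16 → 96/119 = 0.8067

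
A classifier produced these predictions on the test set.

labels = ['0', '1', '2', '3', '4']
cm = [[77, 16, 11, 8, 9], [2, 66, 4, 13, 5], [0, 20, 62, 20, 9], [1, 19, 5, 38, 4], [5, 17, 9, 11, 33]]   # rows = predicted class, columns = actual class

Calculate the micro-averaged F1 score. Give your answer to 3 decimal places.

0.595

Micro-averaging pools counts across classes: ΣTP=276, ΣFP=188, ΣFN=188.
Micro-F1 score = 2·TP/(2·TP+FP+FN) on pooled counts = 0.595 (equals overall accuracy in single-label multiclass).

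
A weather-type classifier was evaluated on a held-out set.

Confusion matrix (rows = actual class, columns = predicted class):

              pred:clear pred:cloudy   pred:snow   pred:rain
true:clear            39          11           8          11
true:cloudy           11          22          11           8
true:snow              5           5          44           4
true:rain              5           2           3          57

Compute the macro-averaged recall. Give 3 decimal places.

Per-class recall (TP/(TP+FN)):
  clear: TP=39, FN=11+8+11=30 → 39/69 = 0.5652
  cloudy: TP=22, FN=11+11+8=30 → 22/52 = 0.4231
  snow: TP=44, FN=5+5+4=14 → 44/58 = 0.7586
  rain: TP=57, FN=5+2+3=10 → 57/67 = 0.8507
Macro-recall = mean = (0.5652 + 0.4231 + 0.7586 + 0.8507) / 4 = 0.649

0.649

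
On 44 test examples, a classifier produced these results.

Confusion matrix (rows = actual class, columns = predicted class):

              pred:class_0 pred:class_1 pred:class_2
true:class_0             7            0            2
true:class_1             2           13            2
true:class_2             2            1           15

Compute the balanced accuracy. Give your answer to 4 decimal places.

Balanced accuracy = mean of per-class recall.
  class_0: recall = 7/9 = 0.77778
  class_1: recall = 13/17 = 0.76471
  class_2: recall = 15/18 = 0.83333
Mean = (0.77778 + 0.76471 + 0.83333) / 3 = 0.7919

0.7919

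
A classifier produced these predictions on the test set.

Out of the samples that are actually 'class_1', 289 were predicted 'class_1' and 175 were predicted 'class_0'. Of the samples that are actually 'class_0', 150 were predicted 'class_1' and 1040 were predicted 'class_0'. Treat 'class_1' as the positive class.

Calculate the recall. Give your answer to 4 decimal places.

Recall = TP/(TP+FN) = 289/(289+175) = 289/464 = 0.6228

0.6228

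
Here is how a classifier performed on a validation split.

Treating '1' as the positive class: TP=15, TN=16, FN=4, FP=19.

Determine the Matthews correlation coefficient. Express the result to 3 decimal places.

0.244

MCC = (TP·TN − FP·FN) / √((TP+FP)(TP+FN)(TN+FP)(TN+FN))
Numerator = 15·16 − 19·4 = 164
Denominator = √(34·19·35·20) = √452200 = 672.4582
MCC = 164 / 672.4582 = 0.244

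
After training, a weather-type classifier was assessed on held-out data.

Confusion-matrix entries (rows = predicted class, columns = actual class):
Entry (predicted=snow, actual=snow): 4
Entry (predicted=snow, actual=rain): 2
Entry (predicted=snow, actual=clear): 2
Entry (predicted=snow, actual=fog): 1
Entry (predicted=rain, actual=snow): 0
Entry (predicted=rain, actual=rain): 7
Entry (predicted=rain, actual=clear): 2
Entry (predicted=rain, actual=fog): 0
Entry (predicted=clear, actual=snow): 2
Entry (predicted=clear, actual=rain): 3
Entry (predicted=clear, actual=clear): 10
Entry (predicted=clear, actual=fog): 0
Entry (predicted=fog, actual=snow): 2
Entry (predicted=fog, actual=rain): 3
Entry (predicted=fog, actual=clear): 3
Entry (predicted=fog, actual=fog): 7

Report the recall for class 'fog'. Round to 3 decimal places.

0.875

recall = TP/(TP+FN).
fog: TP=7, FN=1+0+0=1 → 7/8 = 0.8750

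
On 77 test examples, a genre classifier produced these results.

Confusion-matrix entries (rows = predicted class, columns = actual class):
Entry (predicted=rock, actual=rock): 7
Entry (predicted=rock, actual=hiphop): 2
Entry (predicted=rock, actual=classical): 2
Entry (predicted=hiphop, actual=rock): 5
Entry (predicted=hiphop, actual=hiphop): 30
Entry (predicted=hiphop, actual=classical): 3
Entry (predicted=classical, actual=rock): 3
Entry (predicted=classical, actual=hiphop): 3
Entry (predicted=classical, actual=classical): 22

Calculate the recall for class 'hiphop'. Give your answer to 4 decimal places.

0.8571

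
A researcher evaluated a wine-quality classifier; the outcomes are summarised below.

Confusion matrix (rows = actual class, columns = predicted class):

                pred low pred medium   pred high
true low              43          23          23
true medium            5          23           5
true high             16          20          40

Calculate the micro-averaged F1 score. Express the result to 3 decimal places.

0.535

Micro-averaging pools counts across classes: ΣTP=106, ΣFP=92, ΣFN=92.
Micro-F1 score = 2·TP/(2·TP+FP+FN) on pooled counts = 0.535 (equals overall accuracy in single-label multiclass).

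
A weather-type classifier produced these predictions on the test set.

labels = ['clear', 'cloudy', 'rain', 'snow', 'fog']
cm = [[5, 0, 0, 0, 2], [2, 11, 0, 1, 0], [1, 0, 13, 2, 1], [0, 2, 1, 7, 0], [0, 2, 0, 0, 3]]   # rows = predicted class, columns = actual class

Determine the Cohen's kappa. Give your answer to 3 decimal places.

Observed agreement pₒ = trace/N = 39/53 = 0.7358
Expected agreement pₑ = Σ (rowᵢ·colᵢ)/N² = (8·7 + 15·14 + 14·17 + 10·10 + 6·5)/53² = 0.2257
κ = (pₒ − pₑ)/(1 − pₑ) = (0.7358 − 0.2257)/(1 − 0.2257) = 0.659

0.659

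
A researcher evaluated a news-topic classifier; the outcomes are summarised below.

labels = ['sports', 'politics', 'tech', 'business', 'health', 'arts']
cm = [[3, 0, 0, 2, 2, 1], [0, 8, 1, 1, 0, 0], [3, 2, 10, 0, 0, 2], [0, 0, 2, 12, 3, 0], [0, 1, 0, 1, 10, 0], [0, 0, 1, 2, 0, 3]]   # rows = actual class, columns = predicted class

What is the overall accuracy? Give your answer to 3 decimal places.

Accuracy = trace / total = (3+8+10+12+10+3=46) / 70 = 46/70 = 0.657

0.657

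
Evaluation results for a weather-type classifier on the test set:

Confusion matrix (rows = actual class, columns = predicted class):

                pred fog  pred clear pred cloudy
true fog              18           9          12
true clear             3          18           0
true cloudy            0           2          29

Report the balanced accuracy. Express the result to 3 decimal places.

0.751

Balanced accuracy = mean of per-class recall.
  fog: recall = 18/39 = 0.4615
  clear: recall = 18/21 = 0.8571
  cloudy: recall = 29/31 = 0.9355
Mean = (0.4615 + 0.8571 + 0.9355) / 3 = 0.751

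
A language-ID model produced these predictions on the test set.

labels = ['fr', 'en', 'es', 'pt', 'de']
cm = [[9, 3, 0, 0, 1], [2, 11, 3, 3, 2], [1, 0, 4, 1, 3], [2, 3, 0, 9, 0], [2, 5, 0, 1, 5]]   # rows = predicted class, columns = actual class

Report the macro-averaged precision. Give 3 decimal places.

Per-class precision (TP/(TP+FP)):
  fr: TP=9, FP=3+0+0+1=4 → 9/13 = 0.6923
  en: TP=11, FP=2+3+3+2=10 → 11/21 = 0.5238
  es: TP=4, FP=1+0+1+3=5 → 4/9 = 0.4444
  pt: TP=9, FP=2+3+0+0=5 → 9/14 = 0.6429
  de: TP=5, FP=2+5+0+1=8 → 5/13 = 0.3846
Macro-precision = mean = (0.6923 + 0.5238 + 0.4444 + 0.6429 + 0.3846) / 5 = 0.538

0.538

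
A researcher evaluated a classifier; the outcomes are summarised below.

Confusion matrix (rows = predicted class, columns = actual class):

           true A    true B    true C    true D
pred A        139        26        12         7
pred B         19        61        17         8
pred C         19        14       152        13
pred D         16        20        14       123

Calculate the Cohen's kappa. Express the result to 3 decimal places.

Observed agreement pₒ = trace/N = 475/660 = 0.7197
Expected agreement pₑ = Σ (rowᵢ·colᵢ)/N² = (193·184 + 121·105 + 195·198 + 151·173)/660² = 0.2593
κ = (pₒ − pₑ)/(1 − pₑ) = (0.7197 − 0.2593)/(1 − 0.2593) = 0.622

0.622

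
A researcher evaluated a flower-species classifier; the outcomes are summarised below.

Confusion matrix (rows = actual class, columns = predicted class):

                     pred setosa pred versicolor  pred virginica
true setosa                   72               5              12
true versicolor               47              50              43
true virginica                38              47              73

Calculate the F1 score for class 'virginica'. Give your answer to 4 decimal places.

0.5105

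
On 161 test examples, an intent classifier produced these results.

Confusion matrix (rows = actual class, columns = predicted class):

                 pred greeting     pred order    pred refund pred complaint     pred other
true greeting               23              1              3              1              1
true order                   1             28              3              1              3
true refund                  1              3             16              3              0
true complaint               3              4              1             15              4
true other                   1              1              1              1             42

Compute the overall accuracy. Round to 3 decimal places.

Accuracy = trace / total = (23+28+16+15+42=124) / 161 = 124/161 = 0.770

0.770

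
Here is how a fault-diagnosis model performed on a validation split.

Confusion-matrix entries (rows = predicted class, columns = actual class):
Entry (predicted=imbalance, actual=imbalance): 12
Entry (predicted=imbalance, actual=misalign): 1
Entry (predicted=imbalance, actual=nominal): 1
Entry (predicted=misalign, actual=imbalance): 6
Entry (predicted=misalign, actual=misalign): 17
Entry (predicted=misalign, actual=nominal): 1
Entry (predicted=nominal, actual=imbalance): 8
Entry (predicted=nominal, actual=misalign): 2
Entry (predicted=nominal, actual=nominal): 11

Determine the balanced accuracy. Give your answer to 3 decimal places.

Balanced accuracy = mean of per-class recall.
  imbalance: recall = 12/26 = 0.4615
  misalign: recall = 17/20 = 0.8500
  nominal: recall = 11/13 = 0.8462
Mean = (0.4615 + 0.8500 + 0.8462) / 3 = 0.719

0.719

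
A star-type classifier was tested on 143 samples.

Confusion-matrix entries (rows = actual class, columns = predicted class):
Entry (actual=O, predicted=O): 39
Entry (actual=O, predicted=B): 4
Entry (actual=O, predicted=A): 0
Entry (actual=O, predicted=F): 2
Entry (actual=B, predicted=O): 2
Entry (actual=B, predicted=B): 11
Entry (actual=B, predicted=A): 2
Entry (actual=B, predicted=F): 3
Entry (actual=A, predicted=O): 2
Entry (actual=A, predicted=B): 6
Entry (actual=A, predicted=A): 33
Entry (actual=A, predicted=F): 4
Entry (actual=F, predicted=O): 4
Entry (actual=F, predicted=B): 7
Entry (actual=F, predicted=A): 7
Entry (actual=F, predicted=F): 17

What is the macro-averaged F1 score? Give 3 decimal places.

0.661

Per-class F1 score (2·TP/(2·TP+FP+FN)):
  O: TP=39, FP=2+2+4=8, FN=4+0+2=6 → 78/92 = 0.8478
  B: TP=11, FP=4+6+7=17, FN=2+2+3=7 → 22/46 = 0.4783
  A: TP=33, FP=0+2+7=9, FN=2+6+4=12 → 66/87 = 0.7586
  F: TP=17, FP=2+3+4=9, FN=4+7+7=18 → 34/61 = 0.5574
Macro-F1 score = mean = (0.8478 + 0.4783 + 0.7586 + 0.5574) / 4 = 0.661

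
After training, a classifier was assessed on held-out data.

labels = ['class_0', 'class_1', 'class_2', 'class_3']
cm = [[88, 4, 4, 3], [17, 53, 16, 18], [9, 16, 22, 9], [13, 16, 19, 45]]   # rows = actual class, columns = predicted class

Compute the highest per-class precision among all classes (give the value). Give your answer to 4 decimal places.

Per-class precision (TP/(TP+FP)):
  class_0: TP=88, FP=17+9+13=39 → 88/127 = 0.69291
  class_1: TP=53, FP=4+16+16=36 → 53/89 = 0.59551
  class_2: TP=22, FP=4+16+19=39 → 22/61 = 0.36066
  class_3: TP=45, FP=3+18+9=30 → 45/75 = 0.60000
Highest is class 'class_0' with precision = 0.6929.

0.6929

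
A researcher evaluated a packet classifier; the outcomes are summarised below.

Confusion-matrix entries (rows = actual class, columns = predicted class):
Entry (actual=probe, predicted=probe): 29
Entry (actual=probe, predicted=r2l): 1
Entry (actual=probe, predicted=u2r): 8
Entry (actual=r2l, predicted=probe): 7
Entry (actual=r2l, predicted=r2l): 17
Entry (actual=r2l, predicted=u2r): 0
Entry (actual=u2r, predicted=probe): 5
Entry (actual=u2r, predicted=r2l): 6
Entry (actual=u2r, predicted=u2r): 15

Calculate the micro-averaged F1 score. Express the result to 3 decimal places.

Micro-averaging pools counts across classes: ΣTP=61, ΣFP=27, ΣFN=27.
Micro-F1 score = 2·TP/(2·TP+FP+FN) on pooled counts = 0.693 (equals overall accuracy in single-label multiclass).

0.693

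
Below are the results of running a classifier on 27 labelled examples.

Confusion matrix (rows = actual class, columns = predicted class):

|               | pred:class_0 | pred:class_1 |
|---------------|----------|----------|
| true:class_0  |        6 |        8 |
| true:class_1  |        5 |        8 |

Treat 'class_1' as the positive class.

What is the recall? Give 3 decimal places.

0.615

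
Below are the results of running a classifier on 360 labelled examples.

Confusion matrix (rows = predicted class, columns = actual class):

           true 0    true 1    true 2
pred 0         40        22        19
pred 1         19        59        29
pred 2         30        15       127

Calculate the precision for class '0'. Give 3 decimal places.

0.494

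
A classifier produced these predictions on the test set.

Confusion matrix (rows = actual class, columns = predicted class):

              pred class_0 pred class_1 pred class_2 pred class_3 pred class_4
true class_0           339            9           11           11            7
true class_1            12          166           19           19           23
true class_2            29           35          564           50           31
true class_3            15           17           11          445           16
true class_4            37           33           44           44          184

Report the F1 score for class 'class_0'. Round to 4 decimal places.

0.8381

F1 score = 2·TP/(2·TP+FP+FN).
class_0: TP=339, FP=12+29+15+37=93, FN=9+11+11+7=38 → 678/809 = 0.83807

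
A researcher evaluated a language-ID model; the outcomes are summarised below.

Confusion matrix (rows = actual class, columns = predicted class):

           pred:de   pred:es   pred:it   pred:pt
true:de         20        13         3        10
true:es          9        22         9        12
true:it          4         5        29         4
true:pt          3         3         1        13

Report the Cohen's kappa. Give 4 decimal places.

Observed agreement pₒ = trace/N = 84/160 = 0.52500
Expected agreement pₑ = Σ (rowᵢ·colᵢ)/N² = (46·36 + 52·43 + 42·42 + 20·39)/160² = 0.25141
κ = (pₒ − pₑ)/(1 − pₑ) = (0.52500 − 0.25141)/(1 − 0.25141) = 0.3655

0.3655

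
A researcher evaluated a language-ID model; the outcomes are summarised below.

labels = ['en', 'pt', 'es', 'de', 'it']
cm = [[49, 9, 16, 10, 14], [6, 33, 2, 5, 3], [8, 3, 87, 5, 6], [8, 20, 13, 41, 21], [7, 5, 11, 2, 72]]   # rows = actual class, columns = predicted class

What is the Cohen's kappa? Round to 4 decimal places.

Observed agreement pₒ = trace/N = 282/456 = 0.61842
Expected agreement pₑ = Σ (rowᵢ·colᵢ)/N² = (98·78 + 49·70 + 109·129 + 103·63 + 97·116)/456² = 0.20620
κ = (pₒ − pₑ)/(1 − pₑ) = (0.61842 − 0.20620)/(1 − 0.20620) = 0.5193

0.5193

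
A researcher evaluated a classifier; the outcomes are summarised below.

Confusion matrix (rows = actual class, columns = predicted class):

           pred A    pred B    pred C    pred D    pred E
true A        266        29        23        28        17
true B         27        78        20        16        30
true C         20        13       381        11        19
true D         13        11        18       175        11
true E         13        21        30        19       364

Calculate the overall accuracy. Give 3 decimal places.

Accuracy = trace / total = (266+78+381+175+364=1264) / 1653 = 1264/1653 = 0.765

0.765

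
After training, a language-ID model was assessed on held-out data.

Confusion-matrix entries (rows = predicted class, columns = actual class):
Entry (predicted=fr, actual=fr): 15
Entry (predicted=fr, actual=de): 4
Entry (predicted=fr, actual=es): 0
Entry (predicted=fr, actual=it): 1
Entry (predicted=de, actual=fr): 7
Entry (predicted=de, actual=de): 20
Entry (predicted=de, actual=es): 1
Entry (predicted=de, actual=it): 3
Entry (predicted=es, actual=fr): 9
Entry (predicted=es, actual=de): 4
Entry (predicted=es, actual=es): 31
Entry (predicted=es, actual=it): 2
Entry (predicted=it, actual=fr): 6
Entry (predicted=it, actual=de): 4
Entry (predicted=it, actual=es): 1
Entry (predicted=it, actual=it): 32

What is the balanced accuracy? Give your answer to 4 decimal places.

0.7030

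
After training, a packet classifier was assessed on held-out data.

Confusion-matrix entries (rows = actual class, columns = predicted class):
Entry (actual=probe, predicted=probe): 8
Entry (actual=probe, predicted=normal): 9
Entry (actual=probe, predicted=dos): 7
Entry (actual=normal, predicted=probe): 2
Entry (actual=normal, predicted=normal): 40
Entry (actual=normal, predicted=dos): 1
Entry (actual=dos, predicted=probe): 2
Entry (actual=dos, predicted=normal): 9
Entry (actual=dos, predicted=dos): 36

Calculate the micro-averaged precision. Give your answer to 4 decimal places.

0.7368

Micro-averaging pools counts across classes: ΣTP=84, ΣFP=30, ΣFN=30.
Micro-precision = TP/(TP+FP) on pooled counts = 0.7368 (equals overall accuracy in single-label multiclass).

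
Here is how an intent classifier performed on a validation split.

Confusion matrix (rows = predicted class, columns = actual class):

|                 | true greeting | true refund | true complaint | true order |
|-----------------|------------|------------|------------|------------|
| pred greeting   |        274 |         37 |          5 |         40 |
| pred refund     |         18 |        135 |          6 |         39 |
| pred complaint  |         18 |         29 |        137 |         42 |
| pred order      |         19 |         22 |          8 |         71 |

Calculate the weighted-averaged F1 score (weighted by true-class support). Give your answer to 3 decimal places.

Per-class F1 score (2·TP/(2·TP+FP+FN)):
  greeting: TP=274, FP=37+5+40=82, FN=18+18+19=55 → 548/685 = 0.8000
  refund: TP=135, FP=18+6+39=63, FN=37+29+22=88 → 270/421 = 0.6413
  complaint: TP=137, FP=18+29+42=89, FN=5+6+8=19 → 274/382 = 0.7173
  order: TP=71, FP=19+22+8=49, FN=40+39+42=121 → 142/312 = 0.4551
Weighted-F1 score = Σ (supportᵢ/N)·F1 scoreᵢ with N=900: (329/900)·0.8000 + (223/900)·0.6413 + (156/900)·0.7173 + (192/900)·0.4551 = 0.673

0.673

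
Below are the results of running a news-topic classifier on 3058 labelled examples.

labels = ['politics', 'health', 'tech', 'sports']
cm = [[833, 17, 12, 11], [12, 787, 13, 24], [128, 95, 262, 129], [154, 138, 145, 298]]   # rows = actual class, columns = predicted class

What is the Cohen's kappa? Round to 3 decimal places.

0.611

Observed agreement pₒ = trace/N = 2180/3058 = 0.7129
Expected agreement pₑ = Σ (rowᵢ·colᵢ)/N² = (873·1127 + 836·1037 + 614·432 + 735·462)/3058² = 0.2626
κ = (pₒ − pₑ)/(1 − pₑ) = (0.7129 − 0.2626)/(1 − 0.2626) = 0.611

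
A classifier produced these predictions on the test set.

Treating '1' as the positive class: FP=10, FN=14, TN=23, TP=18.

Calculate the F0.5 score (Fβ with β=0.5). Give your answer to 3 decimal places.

0.625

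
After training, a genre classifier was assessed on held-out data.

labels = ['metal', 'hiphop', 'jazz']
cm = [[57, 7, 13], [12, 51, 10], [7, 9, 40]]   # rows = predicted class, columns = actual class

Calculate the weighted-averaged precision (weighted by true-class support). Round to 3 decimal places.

0.719

Per-class precision (TP/(TP+FP)):
  metal: TP=57, FP=7+13=20 → 57/77 = 0.7403
  hiphop: TP=51, FP=12+10=22 → 51/73 = 0.6986
  jazz: TP=40, FP=7+9=16 → 40/56 = 0.7143
Weighted-precision = Σ (supportᵢ/N)·precisionᵢ with N=206: (76/206)·0.7403 + (67/206)·0.6986 + (63/206)·0.7143 = 0.719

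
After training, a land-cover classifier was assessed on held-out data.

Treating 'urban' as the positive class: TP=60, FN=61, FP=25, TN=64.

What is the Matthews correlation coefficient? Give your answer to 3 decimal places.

MCC = (TP·TN − FP·FN) / √((TP+FP)(TP+FN)(TN+FP)(TN+FN))
Numerator = 60·64 − 25·61 = 2315
Denominator = √(85·121·89·125) = √114420625 = 10696.7577
MCC = 2315 / 10696.7577 = 0.216

0.216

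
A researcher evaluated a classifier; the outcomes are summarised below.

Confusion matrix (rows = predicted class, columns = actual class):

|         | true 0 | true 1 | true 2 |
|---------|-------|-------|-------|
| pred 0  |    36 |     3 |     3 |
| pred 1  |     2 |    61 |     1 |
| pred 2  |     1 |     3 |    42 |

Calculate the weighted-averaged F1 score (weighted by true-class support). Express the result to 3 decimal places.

Per-class F1 score (2·TP/(2·TP+FP+FN)):
  0: TP=36, FP=3+3=6, FN=2+1=3 → 72/81 = 0.8889
  1: TP=61, FP=2+1=3, FN=3+3=6 → 122/131 = 0.9313
  2: TP=42, FP=1+3=4, FN=3+1=4 → 84/92 = 0.9130
Weighted-F1 score = Σ (supportᵢ/N)·F1 scoreᵢ with N=152: (39/152)·0.8889 + (67/152)·0.9313 + (46/152)·0.9130 = 0.915

0.915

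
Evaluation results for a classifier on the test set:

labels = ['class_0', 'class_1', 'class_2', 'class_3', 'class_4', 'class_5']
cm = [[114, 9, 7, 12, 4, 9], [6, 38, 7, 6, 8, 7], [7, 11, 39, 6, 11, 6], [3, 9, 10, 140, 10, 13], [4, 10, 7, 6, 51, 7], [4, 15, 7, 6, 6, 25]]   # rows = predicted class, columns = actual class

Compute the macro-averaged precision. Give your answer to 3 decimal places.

0.584

Per-class precision (TP/(TP+FP)):
  class_0: TP=114, FP=9+7+12+4+9=41 → 114/155 = 0.7355
  class_1: TP=38, FP=6+7+6+8+7=34 → 38/72 = 0.5278
  class_2: TP=39, FP=7+11+6+11+6=41 → 39/80 = 0.4875
  class_3: TP=140, FP=3+9+10+10+13=45 → 140/185 = 0.7568
  class_4: TP=51, FP=4+10+7+6+7=34 → 51/85 = 0.6000
  class_5: TP=25, FP=4+15+7+6+6=38 → 25/63 = 0.3968
Macro-precision = mean = (0.7355 + 0.5278 + 0.4875 + 0.7568 + 0.6000 + 0.3968) / 6 = 0.584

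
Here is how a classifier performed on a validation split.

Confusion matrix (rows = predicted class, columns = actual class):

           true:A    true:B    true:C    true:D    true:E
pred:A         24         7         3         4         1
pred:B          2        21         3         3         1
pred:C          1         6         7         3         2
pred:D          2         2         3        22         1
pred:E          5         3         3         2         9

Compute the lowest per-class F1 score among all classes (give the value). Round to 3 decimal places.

0.368

Per-class F1 score (2·TP/(2·TP+FP+FN)):
  A: TP=24, FP=7+3+4+1=15, FN=2+1+2+5=10 → 48/73 = 0.6575
  B: TP=21, FP=2+3+3+1=9, FN=7+6+2+3=18 → 42/69 = 0.6087
  C: TP=7, FP=1+6+3+2=12, FN=3+3+3+3=12 → 14/38 = 0.3684
  D: TP=22, FP=2+2+3+1=8, FN=4+3+3+2=12 → 44/64 = 0.6875
  E: TP=9, FP=5+3+3+2=13, FN=1+1+2+1=5 → 18/36 = 0.5000
Lowest is class 'C' with F1 score = 0.368.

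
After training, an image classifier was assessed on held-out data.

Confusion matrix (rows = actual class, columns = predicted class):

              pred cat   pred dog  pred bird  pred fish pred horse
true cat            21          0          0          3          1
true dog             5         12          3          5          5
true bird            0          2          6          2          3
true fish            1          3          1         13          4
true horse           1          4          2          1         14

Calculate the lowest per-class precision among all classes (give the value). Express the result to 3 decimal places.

0.500

Per-class precision (TP/(TP+FP)):
  cat: TP=21, FP=5+0+1+1=7 → 21/28 = 0.7500
  dog: TP=12, FP=0+2+3+4=9 → 12/21 = 0.5714
  bird: TP=6, FP=0+3+1+2=6 → 6/12 = 0.5000
  fish: TP=13, FP=3+5+2+1=11 → 13/24 = 0.5417
  horse: TP=14, FP=1+5+3+4=13 → 14/27 = 0.5185
Lowest is class 'bird' with precision = 0.500.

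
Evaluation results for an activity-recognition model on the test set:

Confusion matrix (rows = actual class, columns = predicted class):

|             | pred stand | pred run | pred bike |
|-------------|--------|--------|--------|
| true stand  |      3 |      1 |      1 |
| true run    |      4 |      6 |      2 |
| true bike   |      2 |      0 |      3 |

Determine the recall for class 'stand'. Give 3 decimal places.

0.600

One-vs-rest for 'stand': TP = diagonal; FP = other classes predicted 'stand'; FN = 'stand' predicted as other.
recall = TP/(TP+FN).
stand: TP=3, FN=1+1=2 → 3/5 = 0.6000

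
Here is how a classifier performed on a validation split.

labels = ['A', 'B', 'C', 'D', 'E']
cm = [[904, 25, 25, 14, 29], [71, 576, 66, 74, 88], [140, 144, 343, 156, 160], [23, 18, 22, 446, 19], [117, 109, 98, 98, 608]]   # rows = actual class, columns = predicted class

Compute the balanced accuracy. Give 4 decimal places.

Balanced accuracy = mean of per-class recall.
  A: recall = 904/997 = 0.90672
  B: recall = 576/875 = 0.65829
  C: recall = 343/943 = 0.36373
  D: recall = 446/528 = 0.84470
  E: recall = 608/1030 = 0.59029
Mean = (0.90672 + 0.65829 + 0.36373 + 0.84470 + 0.59029) / 5 = 0.6727

0.6727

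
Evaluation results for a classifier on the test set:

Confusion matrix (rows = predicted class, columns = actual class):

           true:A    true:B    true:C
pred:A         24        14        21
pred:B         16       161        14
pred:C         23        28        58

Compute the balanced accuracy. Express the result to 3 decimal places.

0.599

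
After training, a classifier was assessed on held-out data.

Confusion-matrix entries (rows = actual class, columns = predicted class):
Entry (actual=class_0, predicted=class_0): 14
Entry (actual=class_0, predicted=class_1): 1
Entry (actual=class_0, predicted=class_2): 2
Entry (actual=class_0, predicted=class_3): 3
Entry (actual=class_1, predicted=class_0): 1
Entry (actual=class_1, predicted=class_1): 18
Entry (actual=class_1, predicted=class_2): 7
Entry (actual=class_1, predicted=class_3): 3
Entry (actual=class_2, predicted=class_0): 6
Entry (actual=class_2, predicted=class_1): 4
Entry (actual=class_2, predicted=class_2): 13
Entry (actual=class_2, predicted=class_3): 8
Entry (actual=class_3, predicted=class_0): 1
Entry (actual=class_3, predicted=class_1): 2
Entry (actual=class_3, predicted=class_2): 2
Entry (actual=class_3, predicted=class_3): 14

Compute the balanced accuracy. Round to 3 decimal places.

0.619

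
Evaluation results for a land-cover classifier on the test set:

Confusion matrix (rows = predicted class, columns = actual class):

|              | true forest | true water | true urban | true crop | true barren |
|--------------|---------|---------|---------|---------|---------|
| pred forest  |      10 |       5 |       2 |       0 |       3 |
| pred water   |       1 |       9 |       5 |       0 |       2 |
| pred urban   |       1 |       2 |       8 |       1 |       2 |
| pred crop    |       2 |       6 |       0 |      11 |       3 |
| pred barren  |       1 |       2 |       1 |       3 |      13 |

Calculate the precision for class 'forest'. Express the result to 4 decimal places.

Treat 'forest' as positive and all other classes as negative.
precision = TP/(TP+FP).
forest: TP=10, FP=5+2+0+3=10 → 10/20 = 0.50000

0.5000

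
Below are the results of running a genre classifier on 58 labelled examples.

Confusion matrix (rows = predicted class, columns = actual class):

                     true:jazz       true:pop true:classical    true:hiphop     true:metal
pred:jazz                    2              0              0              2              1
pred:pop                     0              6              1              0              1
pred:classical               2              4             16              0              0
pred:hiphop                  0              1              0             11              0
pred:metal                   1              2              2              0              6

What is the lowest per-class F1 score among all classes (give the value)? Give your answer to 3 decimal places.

Per-class F1 score (2·TP/(2·TP+FP+FN)):
  jazz: TP=2, FP=0+0+2+1=3, FN=0+2+0+1=3 → 4/10 = 0.4000
  pop: TP=6, FP=0+1+0+1=2, FN=0+4+1+2=7 → 12/21 = 0.5714
  classical: TP=16, FP=2+4+0+0=6, FN=0+1+0+2=3 → 32/41 = 0.7805
  hiphop: TP=11, FP=0+1+0+0=1, FN=2+0+0+0=2 → 22/25 = 0.8800
  metal: TP=6, FP=1+2+2+0=5, FN=1+1+0+0=2 → 12/19 = 0.6316
Lowest is class 'jazz' with F1 score = 0.400.

0.400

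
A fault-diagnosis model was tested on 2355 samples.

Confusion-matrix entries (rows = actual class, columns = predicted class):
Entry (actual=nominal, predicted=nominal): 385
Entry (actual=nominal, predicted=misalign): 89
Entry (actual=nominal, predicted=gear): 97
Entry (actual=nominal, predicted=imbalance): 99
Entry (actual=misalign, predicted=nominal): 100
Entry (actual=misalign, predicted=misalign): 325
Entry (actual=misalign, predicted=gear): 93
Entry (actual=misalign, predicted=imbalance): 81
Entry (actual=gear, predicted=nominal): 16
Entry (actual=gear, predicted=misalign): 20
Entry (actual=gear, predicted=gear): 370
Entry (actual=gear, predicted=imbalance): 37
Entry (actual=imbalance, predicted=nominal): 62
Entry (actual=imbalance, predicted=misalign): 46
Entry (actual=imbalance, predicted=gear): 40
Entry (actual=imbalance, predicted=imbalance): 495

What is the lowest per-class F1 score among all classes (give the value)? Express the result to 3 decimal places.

Per-class F1 score (2·TP/(2·TP+FP+FN)):
  nominal: TP=385, FP=100+16+62=178, FN=89+97+99=285 → 770/1233 = 0.6245
  misalign: TP=325, FP=89+20+46=155, FN=100+93+81=274 → 650/1079 = 0.6024
  gear: TP=370, FP=97+93+40=230, FN=16+20+37=73 → 740/1043 = 0.7095
  imbalance: TP=495, FP=99+81+37=217, FN=62+46+40=148 → 990/1355 = 0.7306
Lowest is class 'misalign' with F1 score = 0.602.

0.602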